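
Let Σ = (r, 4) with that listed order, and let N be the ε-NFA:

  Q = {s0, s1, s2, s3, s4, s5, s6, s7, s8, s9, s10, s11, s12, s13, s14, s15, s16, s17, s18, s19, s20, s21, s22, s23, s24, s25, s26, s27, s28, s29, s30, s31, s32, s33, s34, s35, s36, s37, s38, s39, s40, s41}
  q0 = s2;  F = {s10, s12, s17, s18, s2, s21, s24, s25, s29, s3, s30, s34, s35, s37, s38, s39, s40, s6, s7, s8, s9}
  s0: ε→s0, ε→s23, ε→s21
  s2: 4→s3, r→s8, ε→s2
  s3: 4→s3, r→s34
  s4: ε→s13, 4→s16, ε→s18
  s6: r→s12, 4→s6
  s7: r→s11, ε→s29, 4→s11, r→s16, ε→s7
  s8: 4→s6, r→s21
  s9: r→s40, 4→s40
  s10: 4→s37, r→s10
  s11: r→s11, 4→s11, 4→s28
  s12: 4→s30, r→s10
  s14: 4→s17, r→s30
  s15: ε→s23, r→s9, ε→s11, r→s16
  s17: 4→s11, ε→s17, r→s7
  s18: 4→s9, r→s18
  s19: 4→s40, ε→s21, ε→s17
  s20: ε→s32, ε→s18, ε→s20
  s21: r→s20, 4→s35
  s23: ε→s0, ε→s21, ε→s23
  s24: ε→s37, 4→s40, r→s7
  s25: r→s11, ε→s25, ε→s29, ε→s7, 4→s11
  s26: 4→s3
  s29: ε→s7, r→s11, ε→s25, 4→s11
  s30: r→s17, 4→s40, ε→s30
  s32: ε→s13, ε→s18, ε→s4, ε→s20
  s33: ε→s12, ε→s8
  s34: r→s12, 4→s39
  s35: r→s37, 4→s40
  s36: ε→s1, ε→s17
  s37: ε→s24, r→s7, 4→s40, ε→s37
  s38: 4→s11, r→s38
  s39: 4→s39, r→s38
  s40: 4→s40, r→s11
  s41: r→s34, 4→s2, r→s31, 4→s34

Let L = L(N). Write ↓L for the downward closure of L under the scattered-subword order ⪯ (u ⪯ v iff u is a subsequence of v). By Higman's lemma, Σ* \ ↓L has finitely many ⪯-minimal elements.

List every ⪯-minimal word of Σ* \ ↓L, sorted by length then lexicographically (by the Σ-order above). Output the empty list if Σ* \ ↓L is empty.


A = [rr44r, 4r4r4, rrr4rr, rr4rrr, rr4rr4].

|Q|=42, |F|=21, |δ|=93 (36 ε).
min D↑ (19 st, q0=0, F={17}): 0:r→1,4→2 1:r→3,4→4 2:r→5,4→2 3:r→6,4→7 4:r→8,4→4 5:r→8,4→9 6:r→6,4→10 7:r→11,4→12 8:r→13,4→14 9:r→15,4→9 10:r→12,4→12 11:r→16,4→12 12:r→17,4→12 13:r→13,4→11 14:r→18,4→12 15:r→15,4→17 16:r→17,4→17 17:r→17,4→17 18:r→16,4→17 (ε-aug+det+¬).
'rr44r': N↓-sim [28, 26, 22, 13, 3, 2] end={s11,s28} rej; 5/5 del acc.
'4r4r4': |S_i|=[28, 20, 16, 13, 8, 2] end={s11,s28} ∉↓L; 5/5 single-dels accept.
'rrr4rr': N↓-sim [28, 26, 22, 18, 10, 7, 3] end={s11,s16,s28} — reject; 6/6 single-dels accept.
'rr4rrr': |S_i|=[28, 26, 22, 13, 10, 6, 3] end={s11,s16,s28} — reject; 6/6 single-dels accept.
'rr4rr4': N↓-sim [28, 26, 22, 13, 10, 6, 2] end={s11,s28} — reject; 6/6 del acc.
5 minimals (antichain).


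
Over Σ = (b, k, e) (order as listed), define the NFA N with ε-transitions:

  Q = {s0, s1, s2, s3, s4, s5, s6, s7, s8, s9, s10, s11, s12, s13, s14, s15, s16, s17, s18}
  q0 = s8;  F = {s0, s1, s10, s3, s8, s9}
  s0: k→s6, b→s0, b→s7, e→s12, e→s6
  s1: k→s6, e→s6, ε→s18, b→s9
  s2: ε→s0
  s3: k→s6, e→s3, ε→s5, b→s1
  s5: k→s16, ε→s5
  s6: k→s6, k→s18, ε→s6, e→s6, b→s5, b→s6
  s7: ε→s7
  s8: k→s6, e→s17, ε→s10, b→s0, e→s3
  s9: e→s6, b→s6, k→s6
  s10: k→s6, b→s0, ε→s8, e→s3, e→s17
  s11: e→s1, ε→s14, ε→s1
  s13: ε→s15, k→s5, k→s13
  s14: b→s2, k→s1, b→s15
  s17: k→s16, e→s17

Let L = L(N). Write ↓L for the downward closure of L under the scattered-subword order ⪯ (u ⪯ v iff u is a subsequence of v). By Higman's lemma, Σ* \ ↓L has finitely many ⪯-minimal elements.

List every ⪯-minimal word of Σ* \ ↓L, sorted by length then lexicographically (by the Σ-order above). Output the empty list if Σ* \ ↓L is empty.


|Q|=19, |F|=6, |δ|=47 (11 ε).
min D↑ (6 st, q0=0, F={2}): 0:b→1,k→2,e→3 1:b→1,k→2,e→2 2:b→2,k→2,e→2 3:b→4,k→2,e→3 4:b→5,k→2,e→2 5:b→2,k→2,e→2 (ε-aug+det+¬).
'k': run [13, 4] end={s16,s18,s5,s6} — reject; 1/1 deletions ∈↓L.
'be': run [13, 9, 5] end={s12,s16,s18,s5,s6} ∉↓L; 2/2 deletions ∈↓L.
'ebbb': |S_i|=[13, 9, 6, 5, 4] end={s16,s18,s5,s6} ∉↓L; 4/4 deletions ∈↓L.
3 minimals (antichain).

min(Σ*\↓L) = [k, be, ebbb].


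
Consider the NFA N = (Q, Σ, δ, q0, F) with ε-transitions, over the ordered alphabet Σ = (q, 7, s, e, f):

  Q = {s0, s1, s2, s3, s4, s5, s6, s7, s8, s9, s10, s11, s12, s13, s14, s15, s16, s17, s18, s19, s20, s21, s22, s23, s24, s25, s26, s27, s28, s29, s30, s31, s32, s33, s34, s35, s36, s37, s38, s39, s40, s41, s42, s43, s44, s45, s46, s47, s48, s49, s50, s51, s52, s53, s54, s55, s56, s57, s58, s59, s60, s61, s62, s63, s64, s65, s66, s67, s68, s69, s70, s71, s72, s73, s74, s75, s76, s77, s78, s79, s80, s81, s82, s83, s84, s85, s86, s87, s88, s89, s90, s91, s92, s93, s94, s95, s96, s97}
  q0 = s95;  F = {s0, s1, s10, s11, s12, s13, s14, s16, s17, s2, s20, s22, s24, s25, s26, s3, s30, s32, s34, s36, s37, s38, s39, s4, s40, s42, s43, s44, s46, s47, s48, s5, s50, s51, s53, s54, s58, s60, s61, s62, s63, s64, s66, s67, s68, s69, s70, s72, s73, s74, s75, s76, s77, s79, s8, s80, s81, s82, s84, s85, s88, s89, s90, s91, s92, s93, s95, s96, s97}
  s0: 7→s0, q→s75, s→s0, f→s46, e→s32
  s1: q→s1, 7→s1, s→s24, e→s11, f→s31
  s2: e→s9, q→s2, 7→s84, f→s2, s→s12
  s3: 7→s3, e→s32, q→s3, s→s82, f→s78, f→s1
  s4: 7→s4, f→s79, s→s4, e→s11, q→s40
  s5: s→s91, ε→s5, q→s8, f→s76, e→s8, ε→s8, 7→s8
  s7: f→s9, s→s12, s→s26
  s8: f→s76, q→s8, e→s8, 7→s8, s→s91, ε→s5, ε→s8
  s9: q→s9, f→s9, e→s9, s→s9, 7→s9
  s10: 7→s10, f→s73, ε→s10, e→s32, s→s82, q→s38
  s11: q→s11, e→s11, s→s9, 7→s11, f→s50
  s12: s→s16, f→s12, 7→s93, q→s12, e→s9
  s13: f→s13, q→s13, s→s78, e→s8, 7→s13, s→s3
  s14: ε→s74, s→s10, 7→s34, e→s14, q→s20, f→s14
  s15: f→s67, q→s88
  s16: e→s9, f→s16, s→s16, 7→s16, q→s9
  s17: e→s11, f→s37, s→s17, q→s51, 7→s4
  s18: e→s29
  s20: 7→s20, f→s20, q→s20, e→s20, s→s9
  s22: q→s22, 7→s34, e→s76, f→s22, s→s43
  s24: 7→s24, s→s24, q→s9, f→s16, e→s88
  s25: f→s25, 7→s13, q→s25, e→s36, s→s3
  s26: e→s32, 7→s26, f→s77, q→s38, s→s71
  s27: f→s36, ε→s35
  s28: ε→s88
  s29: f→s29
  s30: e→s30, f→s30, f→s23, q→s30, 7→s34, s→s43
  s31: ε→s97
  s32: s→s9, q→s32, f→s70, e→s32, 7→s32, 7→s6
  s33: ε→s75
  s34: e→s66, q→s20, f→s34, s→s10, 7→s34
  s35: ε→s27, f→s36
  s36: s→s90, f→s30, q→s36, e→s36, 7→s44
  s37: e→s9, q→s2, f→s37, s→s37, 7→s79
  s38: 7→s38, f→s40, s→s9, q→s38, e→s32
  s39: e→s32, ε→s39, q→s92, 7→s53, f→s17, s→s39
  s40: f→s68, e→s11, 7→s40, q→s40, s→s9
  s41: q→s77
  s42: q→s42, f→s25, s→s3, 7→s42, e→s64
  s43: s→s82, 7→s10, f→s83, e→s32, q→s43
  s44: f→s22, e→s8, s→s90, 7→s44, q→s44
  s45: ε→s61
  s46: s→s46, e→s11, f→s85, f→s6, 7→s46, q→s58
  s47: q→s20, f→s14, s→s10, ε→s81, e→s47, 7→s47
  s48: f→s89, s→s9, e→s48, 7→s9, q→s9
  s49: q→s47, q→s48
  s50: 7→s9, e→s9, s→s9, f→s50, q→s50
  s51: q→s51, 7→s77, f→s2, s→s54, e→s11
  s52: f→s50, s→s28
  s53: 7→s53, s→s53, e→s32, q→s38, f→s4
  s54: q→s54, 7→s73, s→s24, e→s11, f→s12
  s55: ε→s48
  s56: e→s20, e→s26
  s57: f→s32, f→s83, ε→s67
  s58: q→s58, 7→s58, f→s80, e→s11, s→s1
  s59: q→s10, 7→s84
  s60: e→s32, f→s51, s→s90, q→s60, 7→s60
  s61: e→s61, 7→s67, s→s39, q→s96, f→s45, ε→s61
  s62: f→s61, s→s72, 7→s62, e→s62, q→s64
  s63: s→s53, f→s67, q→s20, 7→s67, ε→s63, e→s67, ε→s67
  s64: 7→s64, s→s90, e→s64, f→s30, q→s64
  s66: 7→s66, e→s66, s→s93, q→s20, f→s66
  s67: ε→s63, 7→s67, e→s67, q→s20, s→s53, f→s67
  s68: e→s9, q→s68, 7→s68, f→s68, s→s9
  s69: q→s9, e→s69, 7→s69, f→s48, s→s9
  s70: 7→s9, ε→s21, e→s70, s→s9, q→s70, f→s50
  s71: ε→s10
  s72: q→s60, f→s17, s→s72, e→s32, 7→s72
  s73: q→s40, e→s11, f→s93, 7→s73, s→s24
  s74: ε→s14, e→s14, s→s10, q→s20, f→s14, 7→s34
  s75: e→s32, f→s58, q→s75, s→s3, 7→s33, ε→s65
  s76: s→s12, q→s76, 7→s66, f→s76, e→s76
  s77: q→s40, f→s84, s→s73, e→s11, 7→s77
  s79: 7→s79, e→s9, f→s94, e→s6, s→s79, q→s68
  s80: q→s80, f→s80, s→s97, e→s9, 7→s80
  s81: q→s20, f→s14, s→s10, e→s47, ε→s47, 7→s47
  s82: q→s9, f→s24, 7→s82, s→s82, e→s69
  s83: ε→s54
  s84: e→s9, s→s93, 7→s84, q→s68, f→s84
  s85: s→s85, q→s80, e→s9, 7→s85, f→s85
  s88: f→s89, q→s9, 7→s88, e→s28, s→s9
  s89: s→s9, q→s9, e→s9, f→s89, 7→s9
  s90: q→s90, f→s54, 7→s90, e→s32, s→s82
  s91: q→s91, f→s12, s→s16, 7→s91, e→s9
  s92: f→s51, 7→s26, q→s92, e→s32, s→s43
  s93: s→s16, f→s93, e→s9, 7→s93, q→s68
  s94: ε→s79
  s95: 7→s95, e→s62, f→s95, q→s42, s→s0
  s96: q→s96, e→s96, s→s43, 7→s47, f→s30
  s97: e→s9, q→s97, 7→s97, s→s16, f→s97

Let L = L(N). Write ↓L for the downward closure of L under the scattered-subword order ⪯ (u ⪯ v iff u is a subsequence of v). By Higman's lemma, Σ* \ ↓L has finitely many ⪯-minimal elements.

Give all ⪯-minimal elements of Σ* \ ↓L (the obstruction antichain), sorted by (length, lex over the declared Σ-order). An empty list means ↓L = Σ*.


|Q|=98, |F|=69, |δ|=403 (27 ε).
min D↑ (66 st, q0=0, F={19}): 0:q→1,7→0,s→2,e→3,f→0 1:q→1,7→1,s→4,e→5,f→6 2:q→7,7→2,s→2,e→8,f→9 3:q→5,7→3,s→10,e→3,f→11 4:q→4,7→4,s→12,e→8,f→13 5:q→5,7→5,s→14,e→5,f→15 6:q→6,7→16,s→4,e→17,f→6 7:q→7,7→7,s→4,e→8,f→18 8:q→8,7→8,s→19,e→8,f→20 9:q→18,7→9,s→9,e→21,f→22 10:q→23,7→10,s→10,e→8,f→24 11:q→25,7→26,s→27,e→11,f→11 12:q→19,7→12,s→12,e→28,f→29 13:q→13,7→13,s→29,e→21,f→30 14:q→14,7→14,s→12,e→8,f→31 15:q→15,7→32,s→33,e→15,f→15 16:q→16,7→16,s→4,e→34,f→16 17:q→17,7→35,s→14,e→17,f→15 18:q→18,7→18,s→13,e→21,f→36 19:q→19,7→19,s→19,e→19,f→19 20:q→20,7→19,s→19,e→20,f→37 21:q→21,7→21,s→19,e→21,f→37 22:q→36,7→22,s→22,e→19,f→22 23:q→23,7→23,s→14,e→8,f→38 24:q→38,7→39,s→24,e→21,f→40 25:q→25,7→41,s→33,e→25,f→15 26:q→42,7→26,s→43,e→26,f→26 27:q→44,7→43,s→27,e→8,f→24 28:q→19,7→28,s→19,e→28,f→45 29:q→19,7→29,s→29,e→46,f→47 30:q→30,7→30,s→47,e→19,f→30 31:q→31,7→48,s→29,e→21,f→49 32:q→42,7→32,s→50,e→51,f→32 33:q→33,7→50,s→12,e→8,f→31 34:q→34,7→34,s→52,e→34,f→53 35:q→35,7→35,s→14,e→34,f→54 36:q→36,7→36,s→30,e→19,f→36 37:q→37,7→19,s→19,e→19,f→37 38:q→38,7→55,s→31,e→21,f→56 39:q→57,7→39,s→39,e→21,f→58 40:q→56,7→58,s→40,e→19,f→40 41:q→42,7→41,s→50,e→41,f→59 42:q→42,7→42,s→19,e→42,f→42 43:q→60,7→43,s→43,e→8,f→39 44:q→44,7→61,s→33,e→8,f→38 45:q→19,7→19,s→19,e→45,f→62 46:q→19,7→46,s→19,e→46,f→62 47:q→19,7→47,s→47,e→19,f→47 48:q→57,7→48,s→29,e→21,f→63 49:q→49,7→63,s→47,e→19,f→49 50:q→60,7→50,s→12,e→8,f→48 51:q→42,7→51,s→63,e→51,f→51 52:q→52,7→52,s→47,e→19,f→49 53:q→53,7→51,s→49,e→53,f→53 54:q→54,7→32,s→33,e→53,f→54 55:q→57,7→55,s→48,e→21,f→64 56:q→56,7→64,s→49,e→19,f→56 57:q→57,7→57,s→19,e→21,f→65 58:q→65,7→58,s→58,e→19,f→58 59:q→42,7→32,s→50,e→59,f→59 60:q→60,7→60,s→19,e→8,f→57 61:q→60,7→61,s→50,e→8,f→55 62:q→19,7→19,s→19,e→19,f→62 63:q→65,7→63,s→47,e→19,f→63 64:q→65,7→64,s→63,e→19,f→64 65:q→65,7→65,s→19,e→19,f→65 [Hopcroft].
'ses': N↓-sim [82, 56, 12, 1] end={s9} ∉↓L; 3/3 del acc.
'qssq': |S_i|=[82, 65, 33, 9, 1] end={s9} ∉↓L; 4/4 deletions ∈↓L.
'sef7': |S_i|=[82, 56, 12, 6, 1] end={s9} rej; 4/4 deletions ∈↓L.
'sffe': |S_i|=[82, 56, 36, 17, 2] end={s6,s9} rej; 4/4 deletions ∈↓L.
'ef7qs': run [82, 65, 55, 38, 11, 1] end={s9} rej; 5/5 single-dels accept.
'qf7ese': |S_i|=[82, 65, 53, 45, 22, 6, 1] end={s9} ∉↓L; 6/6 single-dels accept.
6 minimals (antichain).

min(Σ*\↓L) = [ses, qssq, sef7, sffe, ef7qs, qf7ese].


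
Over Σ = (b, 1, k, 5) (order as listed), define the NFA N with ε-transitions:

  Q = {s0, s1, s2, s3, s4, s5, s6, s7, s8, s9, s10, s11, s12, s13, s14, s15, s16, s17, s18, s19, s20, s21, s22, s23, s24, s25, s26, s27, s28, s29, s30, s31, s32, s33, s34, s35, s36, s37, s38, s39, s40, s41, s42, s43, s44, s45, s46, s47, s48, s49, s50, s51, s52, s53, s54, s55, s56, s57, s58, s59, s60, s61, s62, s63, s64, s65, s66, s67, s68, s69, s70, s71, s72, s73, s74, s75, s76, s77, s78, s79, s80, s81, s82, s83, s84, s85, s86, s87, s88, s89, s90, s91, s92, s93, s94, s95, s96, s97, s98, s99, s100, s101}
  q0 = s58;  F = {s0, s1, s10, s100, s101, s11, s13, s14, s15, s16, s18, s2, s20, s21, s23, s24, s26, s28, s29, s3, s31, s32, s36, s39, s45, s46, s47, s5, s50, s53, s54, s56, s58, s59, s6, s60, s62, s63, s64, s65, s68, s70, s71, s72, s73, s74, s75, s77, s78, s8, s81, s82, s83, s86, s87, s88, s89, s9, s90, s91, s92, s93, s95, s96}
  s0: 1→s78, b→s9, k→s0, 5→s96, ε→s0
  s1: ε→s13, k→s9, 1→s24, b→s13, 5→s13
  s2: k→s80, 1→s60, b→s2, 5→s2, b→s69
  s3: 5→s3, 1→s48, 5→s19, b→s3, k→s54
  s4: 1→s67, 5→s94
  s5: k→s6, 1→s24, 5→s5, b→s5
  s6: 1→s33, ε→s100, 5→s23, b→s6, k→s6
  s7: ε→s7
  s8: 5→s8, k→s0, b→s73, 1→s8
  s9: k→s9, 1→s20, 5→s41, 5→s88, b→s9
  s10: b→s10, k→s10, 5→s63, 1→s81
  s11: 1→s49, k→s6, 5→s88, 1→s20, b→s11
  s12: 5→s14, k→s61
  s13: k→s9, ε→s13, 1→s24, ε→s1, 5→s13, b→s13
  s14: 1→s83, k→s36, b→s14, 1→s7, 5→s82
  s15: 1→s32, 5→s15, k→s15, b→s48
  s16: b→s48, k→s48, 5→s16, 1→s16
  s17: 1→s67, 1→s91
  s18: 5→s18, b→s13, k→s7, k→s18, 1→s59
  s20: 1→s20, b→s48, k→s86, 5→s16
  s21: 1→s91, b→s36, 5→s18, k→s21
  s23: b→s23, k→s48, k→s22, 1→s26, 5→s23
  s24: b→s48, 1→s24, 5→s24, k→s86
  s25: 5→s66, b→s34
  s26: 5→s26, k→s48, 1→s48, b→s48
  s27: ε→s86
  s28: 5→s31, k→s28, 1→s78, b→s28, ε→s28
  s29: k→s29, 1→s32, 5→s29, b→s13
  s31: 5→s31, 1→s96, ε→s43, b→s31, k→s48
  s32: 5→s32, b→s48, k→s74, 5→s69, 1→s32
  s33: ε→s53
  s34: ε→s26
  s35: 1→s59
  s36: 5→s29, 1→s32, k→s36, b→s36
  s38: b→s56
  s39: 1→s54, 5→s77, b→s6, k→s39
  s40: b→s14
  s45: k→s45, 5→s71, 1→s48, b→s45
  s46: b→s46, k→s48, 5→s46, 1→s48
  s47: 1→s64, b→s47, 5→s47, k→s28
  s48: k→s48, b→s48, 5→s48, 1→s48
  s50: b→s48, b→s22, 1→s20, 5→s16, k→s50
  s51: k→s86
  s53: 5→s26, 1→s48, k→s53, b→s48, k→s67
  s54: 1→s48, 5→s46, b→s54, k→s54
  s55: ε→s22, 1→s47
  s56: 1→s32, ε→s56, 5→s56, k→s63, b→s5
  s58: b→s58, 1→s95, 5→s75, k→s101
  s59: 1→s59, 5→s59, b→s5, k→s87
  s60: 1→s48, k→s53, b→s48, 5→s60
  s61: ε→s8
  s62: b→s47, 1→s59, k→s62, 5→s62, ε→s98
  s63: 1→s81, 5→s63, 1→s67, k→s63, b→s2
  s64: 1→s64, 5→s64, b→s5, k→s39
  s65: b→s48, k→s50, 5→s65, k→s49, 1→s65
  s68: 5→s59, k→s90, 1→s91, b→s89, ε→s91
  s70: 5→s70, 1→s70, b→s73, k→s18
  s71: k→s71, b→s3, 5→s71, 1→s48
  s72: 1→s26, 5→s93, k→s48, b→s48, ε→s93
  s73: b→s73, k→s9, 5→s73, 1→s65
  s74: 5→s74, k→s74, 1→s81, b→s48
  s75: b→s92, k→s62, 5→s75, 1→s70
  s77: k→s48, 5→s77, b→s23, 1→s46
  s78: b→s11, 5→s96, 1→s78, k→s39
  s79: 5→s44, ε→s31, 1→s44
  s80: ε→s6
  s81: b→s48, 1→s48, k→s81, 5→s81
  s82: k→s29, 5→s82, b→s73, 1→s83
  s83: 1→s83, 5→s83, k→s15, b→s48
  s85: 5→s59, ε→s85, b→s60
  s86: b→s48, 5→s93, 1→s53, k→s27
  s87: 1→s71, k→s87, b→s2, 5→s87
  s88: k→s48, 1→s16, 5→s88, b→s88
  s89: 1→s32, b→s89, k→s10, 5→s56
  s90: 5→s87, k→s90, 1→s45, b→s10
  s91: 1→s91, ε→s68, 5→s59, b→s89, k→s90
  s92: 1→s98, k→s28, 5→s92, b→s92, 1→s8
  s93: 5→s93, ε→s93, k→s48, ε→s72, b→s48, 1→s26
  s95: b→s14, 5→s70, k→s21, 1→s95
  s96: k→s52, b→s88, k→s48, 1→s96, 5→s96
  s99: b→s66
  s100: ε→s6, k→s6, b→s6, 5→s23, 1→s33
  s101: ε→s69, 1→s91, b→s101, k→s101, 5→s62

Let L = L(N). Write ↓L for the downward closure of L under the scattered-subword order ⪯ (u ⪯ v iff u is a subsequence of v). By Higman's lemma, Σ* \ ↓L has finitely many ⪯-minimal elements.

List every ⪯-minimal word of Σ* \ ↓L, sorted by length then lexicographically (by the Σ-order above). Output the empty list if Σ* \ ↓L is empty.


Antichain: [1b1b, k1k11, 5bk5k].

|Q|=102, |F|=64, |δ|=317 (25 ε).
min D↑ (61 st, q0=0, F={21}): 0:b→0,1→1,k→2,5→3 1:b→4,1→1,k→5,5→6 2:b→2,1→7,k→2,5→8 3:b→9,1→6,k→8,5→3 4:b→4,1→10,k→11,5→12 5:b→11,1→7,k→5,5→13 6:b→14,1→6,k→13,5→6 7:b→15,1→7,k→16,5→17 8:b→18,1→17,k→8,5→8 9:b→9,1→19,k→20,5→9 10:b→21,1→10,k→22,5→10 11:b→11,1→23,k→11,5→24 12:b→14,1→10,k→24,5→12 13:b→25,1→17,k→13,5→13 14:b→14,1→26,k→27,5→14 15:b→15,1→23,k→28,5→29 16:b→28,1→30,k→16,5→31 17:b→32,1→17,k→31,5→17 18:b→18,1→33,k→20,5→18 19:b→14,1→19,k→34,5→19 20:b→20,1→35,k→20,5→36 21:b→21,1→21,k→21,5→21 22:b→21,1→23,k→22,5→22 23:b→21,1→23,k→37,5→23 24:b→25,1→23,k→24,5→24 25:b→25,1→38,k→27,5→25 26:b→21,1→26,k→39,5→26 27:b→27,1→40,k→27,5→41 28:b→28,1→42,k→28,5→43 29:b→32,1→23,k→43,5→29 30:b→30,1→21,k→30,5→44 31:b→45,1→44,k→31,5→31 32:b→32,1→38,k→46,5→32 33:b→32,1→33,k→47,5→33 34:b→27,1→35,k→34,5→48 35:b→49,1→35,k→47,5→48 36:b→36,1→48,k→21,5→36 37:b→21,1→42,k→37,5→37 38:b→21,1→38,k→50,5→38 39:b→21,1→40,k→39,5→51 40:b→21,1→40,k→50,5→51 41:b→41,1→51,k→21,5→41 42:b→21,1→21,k→42,5→42 43:b→45,1→42,k→43,5→43 44:b→52,1→21,k→44,5→44 45:b→45,1→53,k→46,5→45 46:b→46,1→54,k→46,5→55 47:b→46,1→56,k→47,5→57 48:b→41,1→48,k→21,5→48 49:b→49,1→40,k→46,5→41 50:b→21,1→54,k→50,5→58 51:b→21,1→51,k→21,5→51 52:b→52,1→21,k→56,5→52 53:b→21,1→21,k→54,5→53 54:b→21,1→21,k→54,5→59 55:b→55,1→59,k→21,5→55 56:b→56,1→21,k→56,5→60 57:b→55,1→60,k→21,5→57 58:b→21,1→59,k→21,5→58 59:b→21,1→21,k→21,5→59 60:b→60,1→21,k→21,5→60.
'1b1b': run [78, 69, 51, 24, 2] end={s22,s48} — reject; 4/4 single-dels accept.
'k1k11': |S_i|=[78, 67, 48, 32, 13, 1] end={s48} — reject; 5/5 deletions ∈↓L.
'5bk5k': N↓-sim [78, 66, 49, 33, 15, 3] end={s22,s48,s52} ∉↓L; 5/5 deletions ∈↓L.
3 minimals (antichain).


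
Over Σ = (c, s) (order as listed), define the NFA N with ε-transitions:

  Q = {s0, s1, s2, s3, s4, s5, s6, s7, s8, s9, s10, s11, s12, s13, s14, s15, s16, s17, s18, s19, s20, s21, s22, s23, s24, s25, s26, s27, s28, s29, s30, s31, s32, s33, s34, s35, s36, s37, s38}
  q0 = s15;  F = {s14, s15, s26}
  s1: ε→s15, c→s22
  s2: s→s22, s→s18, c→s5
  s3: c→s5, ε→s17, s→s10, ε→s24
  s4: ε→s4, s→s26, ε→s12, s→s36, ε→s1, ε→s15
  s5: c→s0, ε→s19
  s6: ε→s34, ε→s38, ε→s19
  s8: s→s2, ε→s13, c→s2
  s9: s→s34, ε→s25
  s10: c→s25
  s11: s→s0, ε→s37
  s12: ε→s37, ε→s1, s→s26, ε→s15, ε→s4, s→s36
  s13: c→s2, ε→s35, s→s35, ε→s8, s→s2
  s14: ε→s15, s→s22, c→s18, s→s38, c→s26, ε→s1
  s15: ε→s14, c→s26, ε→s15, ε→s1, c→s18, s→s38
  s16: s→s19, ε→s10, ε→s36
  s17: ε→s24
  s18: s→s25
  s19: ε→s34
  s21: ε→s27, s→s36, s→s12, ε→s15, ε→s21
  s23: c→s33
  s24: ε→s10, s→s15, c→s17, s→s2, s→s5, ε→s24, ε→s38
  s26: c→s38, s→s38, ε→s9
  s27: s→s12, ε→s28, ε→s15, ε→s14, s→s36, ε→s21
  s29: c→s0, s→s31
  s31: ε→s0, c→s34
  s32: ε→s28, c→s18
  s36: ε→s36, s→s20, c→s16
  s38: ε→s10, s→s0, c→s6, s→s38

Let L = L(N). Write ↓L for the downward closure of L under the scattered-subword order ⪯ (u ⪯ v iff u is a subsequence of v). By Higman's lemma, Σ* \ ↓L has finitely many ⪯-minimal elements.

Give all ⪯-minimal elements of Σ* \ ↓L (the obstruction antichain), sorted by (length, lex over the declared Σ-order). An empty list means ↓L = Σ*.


A = [s, cc].

|Q|=39, |F|=3, |δ|=92 (44 ε).
min D↑ (3 st, q0=0, F={2}): 0:c→1,s→2 1:c→2,s→2 2:c→2,s→2 [Hopcroft].
's': |S_i|=[14, 8] end={s0,s10,s19,s22,s25,s34,s38,s6} — reject; 1/1 single-dels accept.
'cc': run [14, 11, 7] end={s0,s10,s19,s25,s34,s38,s6} rej; 2/2 del acc.
2 minimals (antichain).


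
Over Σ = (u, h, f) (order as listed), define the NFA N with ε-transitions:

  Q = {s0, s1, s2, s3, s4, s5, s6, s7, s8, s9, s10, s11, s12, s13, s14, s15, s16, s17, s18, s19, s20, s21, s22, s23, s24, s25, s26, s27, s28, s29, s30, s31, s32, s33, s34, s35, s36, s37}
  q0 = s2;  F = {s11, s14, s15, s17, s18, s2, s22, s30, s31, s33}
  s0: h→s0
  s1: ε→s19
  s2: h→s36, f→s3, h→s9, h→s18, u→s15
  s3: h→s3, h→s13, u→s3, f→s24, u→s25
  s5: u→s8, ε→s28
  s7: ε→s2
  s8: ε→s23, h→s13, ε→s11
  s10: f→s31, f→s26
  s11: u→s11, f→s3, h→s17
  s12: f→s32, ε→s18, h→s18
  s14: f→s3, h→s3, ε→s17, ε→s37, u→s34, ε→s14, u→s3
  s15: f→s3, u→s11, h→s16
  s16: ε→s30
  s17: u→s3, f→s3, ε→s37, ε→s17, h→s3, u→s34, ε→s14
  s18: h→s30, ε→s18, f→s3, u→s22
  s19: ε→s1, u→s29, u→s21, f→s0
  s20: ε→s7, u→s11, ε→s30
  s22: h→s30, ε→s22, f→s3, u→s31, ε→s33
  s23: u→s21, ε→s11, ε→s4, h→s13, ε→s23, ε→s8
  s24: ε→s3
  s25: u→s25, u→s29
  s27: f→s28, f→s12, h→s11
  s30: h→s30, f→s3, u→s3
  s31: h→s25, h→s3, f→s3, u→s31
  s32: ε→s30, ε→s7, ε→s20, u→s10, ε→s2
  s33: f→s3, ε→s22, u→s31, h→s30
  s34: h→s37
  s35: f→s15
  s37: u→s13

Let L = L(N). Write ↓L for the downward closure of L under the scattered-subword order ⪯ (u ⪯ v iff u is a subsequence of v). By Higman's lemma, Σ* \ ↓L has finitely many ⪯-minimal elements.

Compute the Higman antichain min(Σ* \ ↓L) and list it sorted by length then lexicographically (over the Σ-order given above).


A = [f, uhu, hhu, uuhh, huuh].

|Q|=38, |F|=10, |δ|=91 (29 ε).
min D↑ (9 st, q0=0, F={3}): 0:u→1,h→2,f→3 1:u→4,h→5,f→3 2:u→6,h→5,f→3 3:u→3,h→3,f→3 4:u→4,h→7,f→3 5:u→3,h→5,f→3 6:u→8,h→5,f→3 7:u→3,h→3,f→3 8:u→8,h→3,f→3.
'f': |S_i|=[20, 5] end={s13,s24,s25,s29,s3} ∉↓L; 1/1 deletions ∈↓L.
'uhu': |S_i|=[20, 16, 11, 7] end={s13,s24,s25,s29,s3,s34,s37} — reject; 3/3 deletions ∈↓L.
'hhu': run [20, 17, 7, 5] end={s13,s24,s25,s29,s3} rej; 3/3 del acc.
'uuhh': |S_i|=[20, 16, 11, 9, 6] end={s13,s24,s25,s29,s3,s37} rej; 4/4 deletions ∈↓L.
'huuh': N↓-sim [20, 17, 11, 6, 5] end={s13,s24,s25,s29,s3} ∉↓L; 4/4 deletions ∈↓L.
5 obstructions.


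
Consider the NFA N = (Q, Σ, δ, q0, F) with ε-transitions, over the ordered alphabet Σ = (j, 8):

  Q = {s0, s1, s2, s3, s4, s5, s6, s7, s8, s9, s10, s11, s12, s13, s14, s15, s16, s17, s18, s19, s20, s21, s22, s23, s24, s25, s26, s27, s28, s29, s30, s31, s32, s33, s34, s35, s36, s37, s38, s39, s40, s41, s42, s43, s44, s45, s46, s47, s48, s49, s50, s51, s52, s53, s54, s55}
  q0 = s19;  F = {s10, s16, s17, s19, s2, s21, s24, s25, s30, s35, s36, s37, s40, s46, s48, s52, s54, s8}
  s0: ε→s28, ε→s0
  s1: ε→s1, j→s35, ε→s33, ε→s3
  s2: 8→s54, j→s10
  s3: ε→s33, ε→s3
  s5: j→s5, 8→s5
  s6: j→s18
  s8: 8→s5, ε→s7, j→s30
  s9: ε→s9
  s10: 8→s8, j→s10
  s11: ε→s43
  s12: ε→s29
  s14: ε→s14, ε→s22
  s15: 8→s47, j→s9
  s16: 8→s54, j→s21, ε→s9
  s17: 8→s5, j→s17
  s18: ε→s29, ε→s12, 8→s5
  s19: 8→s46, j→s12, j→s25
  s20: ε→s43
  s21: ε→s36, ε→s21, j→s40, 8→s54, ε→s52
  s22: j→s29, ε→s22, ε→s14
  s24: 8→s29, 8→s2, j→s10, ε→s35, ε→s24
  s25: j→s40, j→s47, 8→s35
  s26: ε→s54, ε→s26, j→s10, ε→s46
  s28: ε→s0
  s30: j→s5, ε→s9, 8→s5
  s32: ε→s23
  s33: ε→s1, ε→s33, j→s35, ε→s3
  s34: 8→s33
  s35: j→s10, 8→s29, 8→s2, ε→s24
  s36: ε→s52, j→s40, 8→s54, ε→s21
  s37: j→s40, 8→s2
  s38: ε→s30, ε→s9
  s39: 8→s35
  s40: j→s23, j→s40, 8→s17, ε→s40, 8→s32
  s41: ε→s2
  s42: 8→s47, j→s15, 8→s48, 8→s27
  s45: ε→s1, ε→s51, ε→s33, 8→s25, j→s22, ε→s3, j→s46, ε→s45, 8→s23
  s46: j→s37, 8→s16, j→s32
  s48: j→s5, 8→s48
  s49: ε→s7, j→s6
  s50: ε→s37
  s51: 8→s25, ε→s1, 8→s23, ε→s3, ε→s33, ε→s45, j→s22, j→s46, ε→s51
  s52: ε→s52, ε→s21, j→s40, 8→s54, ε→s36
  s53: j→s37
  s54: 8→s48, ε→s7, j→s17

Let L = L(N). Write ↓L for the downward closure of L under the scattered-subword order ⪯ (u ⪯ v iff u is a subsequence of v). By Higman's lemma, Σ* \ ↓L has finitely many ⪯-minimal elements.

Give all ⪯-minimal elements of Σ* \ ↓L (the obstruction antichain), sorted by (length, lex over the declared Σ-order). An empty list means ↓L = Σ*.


|Q|=56, |F|=18, |δ|=125 (56 ε).
min D↑ (16 st, q0=0, F={12}): 0:j→1,8→2 1:j→3,8→4 2:j→5,8→6 3:j→3,8→7 4:j→8,8→9 5:j→3,8→9 6:j→10,8→11 7:j→7,8→12 8:j→8,8→13 9:j→8,8→11 10:j→3,8→11 11:j→7,8→14 12:j→12,8→12 13:j→15,8→12 14:j→12,8→14 15:j→12,8→12 [Hopcroft].
'jj88': N↓-sim [26, 23, 11, 8, 1] end={s5} — reject; 4/4 del acc.
'888j8': N↓-sim [26, 22, 18, 10, 4, 1] end={s5} rej; 5/5 del acc.
'8888j': N↓-sim [26, 22, 18, 10, 2, 1] end={s5} — reject; 5/5 single-dels accept.
'j8j8jj': run [26, 23, 15, 7, 5, 3, 1] end={s5} ∉↓L; 6/6 single-dels accept.
4 words, ⪯-incomp.

min(Σ*\↓L) = [jj88, 888j8, 8888j, j8j8jj].


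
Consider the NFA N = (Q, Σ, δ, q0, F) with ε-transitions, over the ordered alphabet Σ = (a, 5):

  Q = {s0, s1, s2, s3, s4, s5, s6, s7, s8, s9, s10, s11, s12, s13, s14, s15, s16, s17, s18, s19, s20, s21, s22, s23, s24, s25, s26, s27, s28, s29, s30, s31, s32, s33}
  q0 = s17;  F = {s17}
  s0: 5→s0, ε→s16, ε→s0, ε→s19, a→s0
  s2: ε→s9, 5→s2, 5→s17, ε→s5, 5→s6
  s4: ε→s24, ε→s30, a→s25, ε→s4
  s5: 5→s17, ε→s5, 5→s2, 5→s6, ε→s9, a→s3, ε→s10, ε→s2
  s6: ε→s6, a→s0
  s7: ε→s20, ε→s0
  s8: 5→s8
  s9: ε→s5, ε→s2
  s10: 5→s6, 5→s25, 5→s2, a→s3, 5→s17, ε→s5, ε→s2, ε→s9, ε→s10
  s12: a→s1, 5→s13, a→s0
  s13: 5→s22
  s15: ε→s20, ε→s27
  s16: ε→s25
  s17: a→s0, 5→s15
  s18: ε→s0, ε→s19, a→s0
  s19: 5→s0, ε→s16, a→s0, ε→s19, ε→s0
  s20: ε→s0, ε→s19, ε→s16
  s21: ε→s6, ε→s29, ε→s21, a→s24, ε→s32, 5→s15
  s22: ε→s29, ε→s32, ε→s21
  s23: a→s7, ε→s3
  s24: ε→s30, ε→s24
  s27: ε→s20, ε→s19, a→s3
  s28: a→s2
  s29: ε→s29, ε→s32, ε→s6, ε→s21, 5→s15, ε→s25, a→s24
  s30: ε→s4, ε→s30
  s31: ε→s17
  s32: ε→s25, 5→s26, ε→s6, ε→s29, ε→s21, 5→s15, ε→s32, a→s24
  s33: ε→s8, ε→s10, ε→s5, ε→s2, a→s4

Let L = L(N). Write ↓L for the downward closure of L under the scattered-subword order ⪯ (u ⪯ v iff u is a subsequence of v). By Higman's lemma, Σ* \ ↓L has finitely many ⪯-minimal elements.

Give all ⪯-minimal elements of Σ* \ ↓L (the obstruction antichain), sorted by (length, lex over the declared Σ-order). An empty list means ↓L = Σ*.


|Q|=34, |F|=1, |δ|=98 (61 ε).
min D↑ (2 st, q0=0, F={1}): 0:a→1,5→1 1:a→1,5→1 (ε-aug+det+¬).
'a': |S_i|=[9, 5] end={s0,s16,s19,s25,s3} — reject; 1/1 deletions ∈↓L.
'5': run [9, 8] end={s0,s15,s16,s19,s20,s25,s27,s3} rej; 1/1 deletions ∈↓L.
2 words, ⪯-incomp.

A = [a, 5].


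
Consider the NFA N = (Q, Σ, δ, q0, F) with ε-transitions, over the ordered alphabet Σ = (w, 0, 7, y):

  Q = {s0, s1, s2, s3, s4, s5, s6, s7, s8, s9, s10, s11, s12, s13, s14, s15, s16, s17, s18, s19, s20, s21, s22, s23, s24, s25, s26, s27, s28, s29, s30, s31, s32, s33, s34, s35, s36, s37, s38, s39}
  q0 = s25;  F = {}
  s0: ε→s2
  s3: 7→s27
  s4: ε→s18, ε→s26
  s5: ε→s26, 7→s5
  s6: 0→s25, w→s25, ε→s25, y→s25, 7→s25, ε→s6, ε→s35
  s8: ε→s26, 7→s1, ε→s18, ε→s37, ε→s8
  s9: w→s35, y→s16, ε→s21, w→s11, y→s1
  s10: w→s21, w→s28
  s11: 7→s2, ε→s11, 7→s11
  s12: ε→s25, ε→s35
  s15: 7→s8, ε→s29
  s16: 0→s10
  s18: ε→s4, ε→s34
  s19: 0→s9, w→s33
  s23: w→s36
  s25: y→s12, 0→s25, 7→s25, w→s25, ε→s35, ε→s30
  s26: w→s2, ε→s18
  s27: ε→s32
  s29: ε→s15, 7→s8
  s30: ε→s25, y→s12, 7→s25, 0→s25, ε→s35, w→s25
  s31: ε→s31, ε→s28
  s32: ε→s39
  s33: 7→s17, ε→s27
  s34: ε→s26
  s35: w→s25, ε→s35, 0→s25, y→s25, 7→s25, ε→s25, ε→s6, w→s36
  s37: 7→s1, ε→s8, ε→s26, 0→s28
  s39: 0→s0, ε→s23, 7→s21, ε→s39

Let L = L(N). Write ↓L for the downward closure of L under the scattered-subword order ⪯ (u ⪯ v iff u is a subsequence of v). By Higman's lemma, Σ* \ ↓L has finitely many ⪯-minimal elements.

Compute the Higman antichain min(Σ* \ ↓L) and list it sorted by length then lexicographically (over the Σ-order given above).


|Q|=40, |F|=0, |δ|=77 (37 ε).
min D↑ (1 st, q0=0, F={0}): 0:w→0,0→0,7→0,y→0 [Hopcroft].
ε ∈ L(D↑) ⇒ ↓L = ∅.

Antichain: [ε].


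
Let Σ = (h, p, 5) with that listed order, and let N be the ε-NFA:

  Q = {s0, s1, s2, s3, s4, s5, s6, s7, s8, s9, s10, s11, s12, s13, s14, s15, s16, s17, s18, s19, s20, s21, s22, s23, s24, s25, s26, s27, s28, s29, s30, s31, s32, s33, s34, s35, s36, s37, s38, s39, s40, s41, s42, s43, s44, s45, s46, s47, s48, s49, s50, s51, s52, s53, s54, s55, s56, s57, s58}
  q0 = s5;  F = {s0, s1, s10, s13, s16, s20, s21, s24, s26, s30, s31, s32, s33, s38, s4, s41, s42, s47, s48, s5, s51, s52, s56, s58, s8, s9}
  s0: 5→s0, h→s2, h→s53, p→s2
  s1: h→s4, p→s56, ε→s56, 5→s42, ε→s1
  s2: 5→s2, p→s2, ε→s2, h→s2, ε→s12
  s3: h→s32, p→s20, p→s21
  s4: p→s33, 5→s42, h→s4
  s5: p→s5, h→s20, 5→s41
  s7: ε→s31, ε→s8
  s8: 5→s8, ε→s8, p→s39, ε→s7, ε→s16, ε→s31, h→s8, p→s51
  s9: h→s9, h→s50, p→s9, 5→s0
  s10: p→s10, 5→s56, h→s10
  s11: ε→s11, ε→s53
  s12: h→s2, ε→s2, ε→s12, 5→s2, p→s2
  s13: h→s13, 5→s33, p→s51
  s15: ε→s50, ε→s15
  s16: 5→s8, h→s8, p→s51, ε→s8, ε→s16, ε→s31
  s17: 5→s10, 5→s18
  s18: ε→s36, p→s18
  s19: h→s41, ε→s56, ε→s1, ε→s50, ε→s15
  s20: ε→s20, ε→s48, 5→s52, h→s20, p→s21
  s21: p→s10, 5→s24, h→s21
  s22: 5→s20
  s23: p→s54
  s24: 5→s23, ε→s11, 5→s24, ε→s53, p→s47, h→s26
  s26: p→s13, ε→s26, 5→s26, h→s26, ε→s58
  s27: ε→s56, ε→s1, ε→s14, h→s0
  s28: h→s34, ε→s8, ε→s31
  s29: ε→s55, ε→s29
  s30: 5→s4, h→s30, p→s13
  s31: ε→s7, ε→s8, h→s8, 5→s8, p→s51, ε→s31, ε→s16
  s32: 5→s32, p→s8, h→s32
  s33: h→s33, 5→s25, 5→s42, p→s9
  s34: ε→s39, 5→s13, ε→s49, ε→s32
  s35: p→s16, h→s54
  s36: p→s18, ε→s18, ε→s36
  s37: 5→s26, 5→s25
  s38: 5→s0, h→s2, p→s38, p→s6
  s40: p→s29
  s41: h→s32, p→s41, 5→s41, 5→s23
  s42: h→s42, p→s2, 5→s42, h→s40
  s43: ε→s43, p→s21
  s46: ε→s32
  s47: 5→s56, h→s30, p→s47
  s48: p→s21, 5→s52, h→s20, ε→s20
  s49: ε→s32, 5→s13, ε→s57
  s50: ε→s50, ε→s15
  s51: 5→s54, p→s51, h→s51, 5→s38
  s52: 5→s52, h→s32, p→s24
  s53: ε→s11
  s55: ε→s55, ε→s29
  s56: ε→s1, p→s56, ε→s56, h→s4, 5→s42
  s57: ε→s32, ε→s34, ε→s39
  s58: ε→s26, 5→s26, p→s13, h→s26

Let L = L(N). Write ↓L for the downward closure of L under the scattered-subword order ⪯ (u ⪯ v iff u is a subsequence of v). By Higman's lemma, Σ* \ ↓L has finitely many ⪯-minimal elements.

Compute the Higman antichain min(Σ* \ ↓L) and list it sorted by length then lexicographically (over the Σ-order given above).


min(Σ*\↓L) = [hpp55p, 5hpp5h].

|Q|=59, |F|=26, |δ|=175 (62 ε).
min D↑ (22 st, q0=0, F={19}): 0:h→1,p→0,5→2 1:h→1,p→3,5→4 2:h→5,p→2,5→2 3:h→3,p→6,5→7 4:h→5,p→7,5→4 5:h→5,p→8,5→5 6:h→6,p→6,5→9 7:h→10,p→11,5→7 8:h→8,p→12,5→8 9:h→13,p→9,5→14 10:h→10,p→15,5→10 11:h→16,p→11,5→9 12:h→12,p→12,5→17 13:h→13,p→18,5→14 14:h→14,p→19,5→14 15:h→15,p→12,5→18 16:h→16,p→15,5→13 17:h→19,p→17,5→20 18:h→18,p→21,5→14 19:h→19,p→19,5→19 20:h→19,p→19,5→20 21:h→21,p→21,5→20.
'hpp55p': N↓-sim [41, 39, 35, 26, 20, 10, 4] end={s12,s2,s29,s55} — reject; 6/6 deletions ∈↓L.
'5hpp5h': N↓-sim [41, 36, 29, 24, 15, 8, 4] end={s11,s12,s2,s53} ∉↓L; 6/6 single-dels accept.
2 words, ⪯-incomp.


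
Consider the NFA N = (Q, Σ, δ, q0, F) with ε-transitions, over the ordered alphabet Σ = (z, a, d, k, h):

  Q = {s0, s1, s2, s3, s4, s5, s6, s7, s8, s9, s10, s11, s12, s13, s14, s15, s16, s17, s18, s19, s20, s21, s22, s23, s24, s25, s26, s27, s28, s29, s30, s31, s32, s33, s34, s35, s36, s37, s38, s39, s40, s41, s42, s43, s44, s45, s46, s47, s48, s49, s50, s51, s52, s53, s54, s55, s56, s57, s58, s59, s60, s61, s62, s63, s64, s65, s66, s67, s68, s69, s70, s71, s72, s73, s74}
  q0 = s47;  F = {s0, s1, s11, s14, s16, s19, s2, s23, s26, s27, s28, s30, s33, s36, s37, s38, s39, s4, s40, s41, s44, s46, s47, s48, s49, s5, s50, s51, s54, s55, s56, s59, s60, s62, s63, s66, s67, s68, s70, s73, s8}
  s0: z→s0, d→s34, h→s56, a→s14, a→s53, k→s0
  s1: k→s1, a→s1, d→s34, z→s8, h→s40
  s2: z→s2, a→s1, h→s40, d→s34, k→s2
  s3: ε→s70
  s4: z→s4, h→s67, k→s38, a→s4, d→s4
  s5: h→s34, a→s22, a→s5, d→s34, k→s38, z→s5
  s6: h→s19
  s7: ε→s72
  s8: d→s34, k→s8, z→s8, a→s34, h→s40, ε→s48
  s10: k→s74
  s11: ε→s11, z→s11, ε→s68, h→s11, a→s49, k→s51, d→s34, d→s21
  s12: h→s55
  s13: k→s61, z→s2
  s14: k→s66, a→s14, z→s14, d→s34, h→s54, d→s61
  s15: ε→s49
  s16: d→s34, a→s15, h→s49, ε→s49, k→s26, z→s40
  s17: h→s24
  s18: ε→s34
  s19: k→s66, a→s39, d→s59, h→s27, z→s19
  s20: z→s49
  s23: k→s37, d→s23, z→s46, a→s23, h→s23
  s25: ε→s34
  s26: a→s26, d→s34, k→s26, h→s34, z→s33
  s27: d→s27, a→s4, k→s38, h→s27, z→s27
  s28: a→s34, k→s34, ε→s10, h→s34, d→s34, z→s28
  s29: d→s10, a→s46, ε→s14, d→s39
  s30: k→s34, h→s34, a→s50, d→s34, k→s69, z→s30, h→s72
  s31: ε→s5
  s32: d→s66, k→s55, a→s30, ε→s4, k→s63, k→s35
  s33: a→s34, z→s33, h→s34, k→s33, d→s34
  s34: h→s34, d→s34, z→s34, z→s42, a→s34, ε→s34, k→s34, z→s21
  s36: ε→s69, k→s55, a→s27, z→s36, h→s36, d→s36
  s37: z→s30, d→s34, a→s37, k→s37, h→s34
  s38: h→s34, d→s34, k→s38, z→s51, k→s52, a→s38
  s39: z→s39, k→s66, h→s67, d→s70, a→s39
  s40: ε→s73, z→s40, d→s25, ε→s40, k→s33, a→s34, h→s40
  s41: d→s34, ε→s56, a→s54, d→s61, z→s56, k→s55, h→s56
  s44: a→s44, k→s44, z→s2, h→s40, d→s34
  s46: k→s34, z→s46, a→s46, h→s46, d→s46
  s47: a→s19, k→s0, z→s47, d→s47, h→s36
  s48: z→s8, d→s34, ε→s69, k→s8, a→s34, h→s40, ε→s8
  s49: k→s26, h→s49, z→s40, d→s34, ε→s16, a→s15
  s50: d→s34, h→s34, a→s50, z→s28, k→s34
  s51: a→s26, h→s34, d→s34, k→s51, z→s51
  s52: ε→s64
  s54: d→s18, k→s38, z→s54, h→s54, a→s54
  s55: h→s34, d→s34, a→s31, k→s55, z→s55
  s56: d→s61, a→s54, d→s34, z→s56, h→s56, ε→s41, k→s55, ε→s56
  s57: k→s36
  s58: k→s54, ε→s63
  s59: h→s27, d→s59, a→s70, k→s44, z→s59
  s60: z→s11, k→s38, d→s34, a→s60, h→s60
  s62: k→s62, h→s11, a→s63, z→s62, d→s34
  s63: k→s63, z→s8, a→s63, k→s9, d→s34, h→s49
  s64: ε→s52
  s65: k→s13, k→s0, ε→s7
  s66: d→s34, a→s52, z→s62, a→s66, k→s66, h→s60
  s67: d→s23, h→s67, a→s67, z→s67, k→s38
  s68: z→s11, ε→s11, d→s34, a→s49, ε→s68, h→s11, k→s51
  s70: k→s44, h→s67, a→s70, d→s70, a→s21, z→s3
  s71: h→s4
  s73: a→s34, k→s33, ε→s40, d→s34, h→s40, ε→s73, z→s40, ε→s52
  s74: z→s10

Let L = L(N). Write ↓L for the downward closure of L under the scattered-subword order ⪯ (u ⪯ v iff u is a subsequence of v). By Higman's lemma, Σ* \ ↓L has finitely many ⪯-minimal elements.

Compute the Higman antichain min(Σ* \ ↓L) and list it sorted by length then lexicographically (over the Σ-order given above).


|Q|=75, |F|=41, |δ|=277 (32 ε).
min D↑ (37 st, q0=0, F={9}): 0:z→0,a→1,d→0,k→2,h→3 1:z→1,a→4,d→5,k→6,h→7 2:z→2,a→8,d→9,k→2,h→10 3:z→3,a→7,d→3,k→11,h→3 4:z→4,a→4,d→12,k→6,h→13 5:z→5,a→12,d→5,k→14,h→7 6:z→15,a→6,d→9,k→6,h→16 7:z→7,a→17,d→7,k→18,h→7 8:z→8,a→8,d→9,k→6,h→19 9:z→9,a→9,d→9,k→9,h→9 10:z→10,a→19,d→9,k→11,h→10 11:z→11,a→20,d→9,k→11,h→9 12:z→12,a→12,d→12,k→14,h→13 13:z→13,a→13,d→21,k→18,h→13 14:z→22,a→14,d→9,k→14,h→23 15:z→15,a→24,d→9,k→15,h→25 16:z→25,a→16,d→9,k→18,h→16 17:z→17,a→17,d→17,k→18,h→13 18:z→26,a→18,d→9,k→18,h→9 19:z→19,a→19,d→9,k→18,h→19 20:z→20,a→20,d→9,k→18,h→9 21:z→27,a→21,d→21,k→28,h→21 22:z→22,a→29,d→9,k→22,h→23 23:z→23,a→9,d→9,k→30,h→23 24:z→31,a→24,d→9,k→24,h→32 25:z→25,a→32,d→9,k→26,h→25 26:z→26,a→33,d→9,k→26,h→9 27:z→27,a→27,d→27,k→9,h→27 28:z→34,a→28,d→9,k→28,h→9 29:z→31,a→29,d→9,k→29,h→23 30:z→30,a→9,d→9,k→30,h→9 31:z→31,a→9,d→9,k→31,h→23 32:z→23,a→32,d→9,k→33,h→32 33:z→30,a→33,d→9,k→33,h→9 34:z→34,a→35,d→9,k→9,h→9 35:z→36,a→35,d→9,k→9,h→9 36:z→36,a→9,d→9,k→9,h→9.
'kd': |S_i|=[59, 47, 6] end={s18,s21,s25,s34,s42,s61} — reject; 2/2 single-dels accept.
'hkh': N↓-sim [59, 41, 21, 4] end={s21,s34,s42,s72} — reject; 3/3 single-dels accept.
'adkha': N↓-sim [59, 53, 35, 25, 10, 3] end={s21,s34,s42} ∉↓L; 5/5 single-dels accept.
'aahdzk': |S_i|=[59, 53, 48, 31, 15, 11, 6] end={s10,s21,s34,s42,s69,s74} — reject; 6/6 single-dels accept.
'akzaza': N↓-sim [59, 53, 35, 30, 23, 15, 3] end={s21,s34,s42} ∉↓L; 6/6 deletions ∈↓L.
5 minimals (antichain).

A = [kd, hkh, adkha, aahdzk, akzaza].


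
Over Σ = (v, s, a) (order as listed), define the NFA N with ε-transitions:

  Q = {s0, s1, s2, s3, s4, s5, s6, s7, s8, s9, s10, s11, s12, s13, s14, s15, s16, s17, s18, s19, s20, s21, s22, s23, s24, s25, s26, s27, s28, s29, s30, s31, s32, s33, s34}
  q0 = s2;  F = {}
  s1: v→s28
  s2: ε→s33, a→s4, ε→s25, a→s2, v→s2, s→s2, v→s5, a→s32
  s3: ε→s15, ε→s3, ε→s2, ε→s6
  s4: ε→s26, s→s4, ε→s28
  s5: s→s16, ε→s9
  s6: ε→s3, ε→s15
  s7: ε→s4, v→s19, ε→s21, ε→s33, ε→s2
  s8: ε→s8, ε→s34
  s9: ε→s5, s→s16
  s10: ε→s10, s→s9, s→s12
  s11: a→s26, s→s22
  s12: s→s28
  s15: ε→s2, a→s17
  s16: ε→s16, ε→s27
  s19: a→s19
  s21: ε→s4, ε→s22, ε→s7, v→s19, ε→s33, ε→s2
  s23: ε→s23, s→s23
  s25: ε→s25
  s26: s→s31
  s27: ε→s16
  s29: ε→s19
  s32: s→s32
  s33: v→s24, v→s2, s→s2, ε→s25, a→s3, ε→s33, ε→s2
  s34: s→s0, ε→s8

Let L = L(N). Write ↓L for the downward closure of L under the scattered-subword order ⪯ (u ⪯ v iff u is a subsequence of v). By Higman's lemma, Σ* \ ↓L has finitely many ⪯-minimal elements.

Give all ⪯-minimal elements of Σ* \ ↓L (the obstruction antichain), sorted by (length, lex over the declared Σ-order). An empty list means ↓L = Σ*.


A = [ε].

|Q|=35, |F|=0, |δ|=62 (35 ε).
min D↑ (1 st, q0=0, F={0}): 0:v→0,s→0,a→0 [Hopcroft].
ε ∈ L(D↑) ⇒ ↓L = ∅.
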